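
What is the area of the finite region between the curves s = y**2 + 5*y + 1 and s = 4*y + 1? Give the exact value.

Both boundary curves give s as a function of y, so integrate with respect to y. Setting them equal: y**2 + y = 0, i.e. y*(y + 1) = 0, so they meet at y = -1, 0.
For y in [-1, 0], s = y**2 + 5*y + 1 is on the left; area = ∫[-1,0] (-(y**2 + y)) dy = 1/6.

1/6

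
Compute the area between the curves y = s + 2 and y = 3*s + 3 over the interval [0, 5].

30

On [0, 5], (s + 2) - (3*s + 3) = -2*s - 1 is ≤ 0 throughout, so the area is a single integral of |-2*s - 1|.
∫[0,5] (-2*s - 1) ds = -30; the area of that piece is 30.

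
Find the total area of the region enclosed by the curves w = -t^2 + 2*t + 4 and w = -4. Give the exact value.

36

Set the curves equal: -t^2 + 2*t + 4 = -4, so -t^2 + 2*t + 8 = 0, which factors as -(t - 4)*(t + 2) = 0. The curves meet at t = -2, 4.
On [-2, 4], w = -t^2 + 2*t + 4 is on top; that piece has area ∫[-2,4] (-t^2 + 2*t + 8) dt = 36.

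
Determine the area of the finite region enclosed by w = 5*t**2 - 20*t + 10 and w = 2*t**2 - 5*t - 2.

Set the curves equal: 5*t**2 - 20*t + 10 = 2*t**2 - 5*t - 2, so 3*t**2 - 15*t + 12 = 0, which factors as 3*(t - 4)*(t - 1) = 0. The curves meet at t = 1, 4.
On [1, 4], w = 2*t**2 - 5*t - 2 is on top; that piece has area ∫[1,4] (-(3*t**2 - 15*t + 12)) dt = 27/2.

27/2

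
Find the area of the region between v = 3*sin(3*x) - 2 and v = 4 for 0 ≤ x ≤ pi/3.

On [0, pi/3], (3*sin(3*x) - 2) - (4) = 3*sin(3*x) - 6 is ≤ 0 throughout, so the area is a single integral of |3*sin(3*x) - 6|.
∫[0,pi/3] (3*sin(3*x) - 6) dx = 2 - 2*pi; the area of that piece is -2 + 2*pi.

-2 + 2*pi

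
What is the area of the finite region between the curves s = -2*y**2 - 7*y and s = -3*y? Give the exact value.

Both boundary curves give s as a function of y, so integrate with respect to y. Setting them equal: -2*y**2 - 4*y = 0, i.e. -2*y*(y + 2) = 0, so they meet at y = -2, 0.
For y in [-2, 0], s = -2*y**2 - 7*y is on the right; area = ∫[-2,0] (-2*y**2 - 4*y) dy = 8/3.

8/3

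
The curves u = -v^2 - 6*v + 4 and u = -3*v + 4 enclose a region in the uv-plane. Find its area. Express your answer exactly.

9/2

Both boundary curves give u as a function of v, so integrate with respect to v. Setting them equal: -v^2 - 3*v = 0, i.e. -v*(v + 3) = 0, so they meet at v = -3, 0.
For v in [-3, 0], u = -v^2 - 6*v + 4 is on the right; area = ∫[-3,0] (-v^2 - 3*v) dv = 9/2.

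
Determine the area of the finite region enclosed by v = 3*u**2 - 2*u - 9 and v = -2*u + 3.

32

Set the curves equal: 3*u**2 - 2*u - 9 = -2*u + 3, so 3*u**2 - 12 = 0, which factors as 3*(u - 2)*(u + 2) = 0. The curves meet at u = -2, 2.
On [-2, 2], v = -2*u + 3 is on top; that piece has area ∫[-2,2] (-(3*u**2 - 12)) du = 32.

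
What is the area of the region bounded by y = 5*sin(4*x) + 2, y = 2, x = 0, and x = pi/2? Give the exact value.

The difference (5*sin(4*x) + 2) - (2) = 5*sin(4*x) changes sign at x = pi/4 inside [0, pi/2], so split the integral there.
∫[0,pi/4] (5*sin(4*x)) dx = 5/2.
∫[pi/4,pi/2] (5*sin(4*x)) dx = -5/2; the area of that piece is 5/2.
Total area = 5/2 + 5/2 = 5.

5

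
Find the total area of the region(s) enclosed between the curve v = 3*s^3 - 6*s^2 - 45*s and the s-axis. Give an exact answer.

863/2

The curve meets the s-axis where 3*s^3 - 6*s^2 - 45*s = 0, i.e. 3*s*(s - 5)*(s + 3) = 0, at s = -3, 0, 5.
On [-3, 0] the curve lies above the axis; ∫[-3,0] (3*s^3 - 6*s^2 - 45*s) ds = 351/4, giving area 351/4.
On [0, 5] the curve lies below the axis; ∫[0,5] (3*s^3 - 6*s^2 - 45*s) ds = -1375/4, giving area 1375/4.
Total area = 351/4 + 1375/4 = 863/2.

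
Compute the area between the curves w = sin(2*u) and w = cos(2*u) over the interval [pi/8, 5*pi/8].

On [pi/8, 5*pi/8], (sin(2*u)) - (cos(2*u)) = sin(2*u) - cos(2*u) is ≥ 0 throughout, so the area is a single integral of |sin(2*u) - cos(2*u)|.
∫[pi/8,5*pi/8] (sin(2*u) - cos(2*u)) du = sqrt(2).

sqrt(2)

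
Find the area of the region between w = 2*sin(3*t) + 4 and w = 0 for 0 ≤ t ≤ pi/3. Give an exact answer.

4/3 + 4*pi/3

On [0, pi/3], (2*sin(3*t) + 4) - (0) = 2*sin(3*t) + 4 is ≥ 0 throughout, so the area is a single integral of |2*sin(3*t) + 4|.
∫[0,pi/3] (2*sin(3*t) + 4) dt = 4/3 + 4*pi/3.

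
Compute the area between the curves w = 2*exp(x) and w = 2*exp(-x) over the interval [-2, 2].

The difference (2*exp(x)) - (2*exp(-x)) = 2*exp(x) - 2*exp(-x) changes sign at x = 0 inside [-2, 2], so split the integral there.
∫[-2,0] (2*exp(x) - 2*exp(-x)) dx = -2*exp(2) - 2*exp(-2) + 4; the area of that piece is -4 + 2*exp(-2) + 2*exp(2).
∫[0,2] (2*exp(x) - 2*exp(-x)) dx = -4 + 2*exp(-2) + 2*exp(2).
Total area = (-4 + 2*exp(-2) + 2*exp(2)) + (-4 + 2*exp(-2) + 2*exp(2)) = -8 + 4*exp(-2) + 4*exp(2).

-8 + 4*exp(-2) + 4*exp(2)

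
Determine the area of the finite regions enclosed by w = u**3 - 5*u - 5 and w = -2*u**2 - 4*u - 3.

Set the curves equal: u**3 - 5*u - 5 = -2*u**2 - 4*u - 3, so u**3 + 2*u**2 - u - 2 = 0, which factors as (u - 1)*(u + 1)*(u + 2) = 0. The curves meet at u = -2, -1, 1.
On [-2, -1], w = u**3 - 5*u - 5 is on top; that piece has area ∫[-2,-1] (u**3 + 2*u**2 - u - 2) du = 5/12.
On [-1, 1], w = -2*u**2 - 4*u - 3 is on top; that piece has area ∫[-1,1] (-(u**3 + 2*u**2 - u - 2)) du = 8/3.
Total enclosed area = 5/12 + 8/3 = 37/12.

37/12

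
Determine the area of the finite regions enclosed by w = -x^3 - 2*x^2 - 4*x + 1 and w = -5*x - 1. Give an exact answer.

Set the curves equal: -x^3 - 2*x^2 - 4*x + 1 = -5*x - 1, so -x^3 - 2*x^2 + x + 2 = 0, which factors as -(x - 1)*(x + 1)*(x + 2) = 0. The curves meet at x = -2, -1, 1.
On [-2, -1], w = -5*x - 1 is on top; that piece has area ∫[-2,-1] (-(-x^3 - 2*x^2 + x + 2)) dx = 5/12.
On [-1, 1], w = -x^3 - 2*x^2 - 4*x + 1 is on top; that piece has area ∫[-1,1] (-x^3 - 2*x^2 + x + 2) dx = 8/3.
Total enclosed area = 5/12 + 8/3 = 37/12.

37/12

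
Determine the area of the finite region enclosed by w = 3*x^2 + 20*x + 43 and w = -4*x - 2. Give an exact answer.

Set the curves equal: 3*x^2 + 20*x + 43 = -4*x - 2, so 3*x^2 + 24*x + 45 = 0, which factors as 3*(x + 3)*(x + 5) = 0. The curves meet at x = -5, -3.
On [-5, -3], w = -4*x - 2 is on top; that piece has area ∫[-5,-3] (-(3*x^2 + 24*x + 45)) dx = 4.

4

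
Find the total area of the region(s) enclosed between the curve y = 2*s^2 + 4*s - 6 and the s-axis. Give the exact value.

64/3

The curve meets the s-axis where 2*s^2 + 4*s - 6 = 0, i.e. 2*(s - 1)*(s + 3) = 0, at s = -3, 1.
On [-3, 1] the curve lies below the axis; ∫[-3,1] (2*s^2 + 4*s - 6) ds = -64/3, giving area 64/3.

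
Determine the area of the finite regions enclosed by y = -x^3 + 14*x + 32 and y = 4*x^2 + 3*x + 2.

863/6

Set the curves equal: -x^3 + 14*x + 32 = 4*x^2 + 3*x + 2, so -x^3 - 4*x^2 + 11*x + 30 = 0, which factors as -(x - 3)*(x + 2)*(x + 5) = 0. The curves meet at x = -5, -2, 3.
On [-5, -2], y = 4*x^2 + 3*x + 2 is on top; that piece has area ∫[-5,-2] (-(-x^3 - 4*x^2 + 11*x + 30)) dx = 117/4.
On [-2, 3], y = -x^3 + 14*x + 32 is on top; that piece has area ∫[-2,3] (-x^3 - 4*x^2 + 11*x + 30) dx = 1375/12.
Total enclosed area = 117/4 + 1375/12 = 863/6.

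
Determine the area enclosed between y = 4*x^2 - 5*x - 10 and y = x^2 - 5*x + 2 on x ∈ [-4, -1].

The difference (4*x^2 - 5*x - 10) - (x^2 - 5*x + 2) = 3*x^2 - 12 changes sign at x = -2 inside [-4, -1], so split the integral there.
∫[-4,-2] (3*x^2 - 12) dx = 32.
∫[-2,-1] (3*x^2 - 12) dx = -5; the area of that piece is 5.
Total area = 32 + 5 = 37.

37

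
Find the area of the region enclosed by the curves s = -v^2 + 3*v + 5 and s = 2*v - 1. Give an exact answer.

Both boundary curves give s as a function of v, so integrate with respect to v. Setting them equal: -v^2 + v + 6 = 0, i.e. -(v - 3)*(v + 2) = 0, so they meet at v = -2, 3.
For v in [-2, 3], s = -v^2 + 3*v + 5 is on the right; area = ∫[-2,3] (-v^2 + v + 6) dv = 125/6.

125/6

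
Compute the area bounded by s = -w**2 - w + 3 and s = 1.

Both boundary curves give s as a function of w, so integrate with respect to w. Setting them equal: -w**2 - w + 2 = 0, i.e. -(w - 1)*(w + 2) = 0, so they meet at w = -2, 1.
For w in [-2, 1], s = -w**2 - w + 3 is on the right; area = ∫[-2,1] (-w**2 - w + 2) dw = 9/2.

9/2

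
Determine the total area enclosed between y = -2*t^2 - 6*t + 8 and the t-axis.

125/3

The curve meets the t-axis where -2*t^2 - 6*t + 8 = 0, i.e. -2*(t - 1)*(t + 4) = 0, at t = -4, 1.
On [-4, 1] the curve lies above the axis; ∫[-4,1] (-2*t^2 - 6*t + 8) dt = 125/3, giving area 125/3.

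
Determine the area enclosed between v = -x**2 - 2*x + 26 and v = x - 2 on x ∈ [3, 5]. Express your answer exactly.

11

The difference (-x**2 - 2*x + 26) - (x - 2) = -x**2 - 3*x + 28 changes sign at x = 4 inside [3, 5], so split the integral there.
∫[3,4] (-x**2 - 3*x + 28) dx = 31/6.
∫[4,5] (-x**2 - 3*x + 28) dx = -35/6; the area of that piece is 35/6.
Total area = 31/6 + 35/6 = 11.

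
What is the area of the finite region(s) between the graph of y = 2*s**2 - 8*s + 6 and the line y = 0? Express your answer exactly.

The curve meets the s-axis where 2*s**2 - 8*s + 6 = 0, i.e. 2*(s - 3)*(s - 1) = 0, at s = 1, 3.
On [1, 3] the curve lies below the axis; ∫[1,3] (2*s**2 - 8*s + 6) ds = -8/3, giving area 8/3.

8/3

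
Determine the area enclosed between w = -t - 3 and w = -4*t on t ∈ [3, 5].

18

On [3, 5], (-t - 3) - (-4*t) = 3*t - 3 is ≥ 0 throughout, so the area is a single integral of |3*t - 3|.
∫[3,5] (3*t - 3) dt = 18.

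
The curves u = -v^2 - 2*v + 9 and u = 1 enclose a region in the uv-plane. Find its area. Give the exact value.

36

Both boundary curves give u as a function of v, so integrate with respect to v. Setting them equal: -v^2 - 2*v + 8 = 0, i.e. -(v - 2)*(v + 4) = 0, so they meet at v = -4, 2.
For v in [-4, 2], u = -v^2 - 2*v + 9 is on the right; area = ∫[-4,2] (-v^2 - 2*v + 8) dv = 36.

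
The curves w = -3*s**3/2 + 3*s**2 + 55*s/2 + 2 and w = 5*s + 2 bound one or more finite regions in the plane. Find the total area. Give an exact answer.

863/4

Set the curves equal: -3*s**3/2 + 3*s**2 + 55*s/2 + 2 = 5*s + 2, so -3*s**3/2 + 3*s**2 + 45*s/2 = 0, which factors as -3*s*(s - 5)*(s + 3)/2 = 0. The curves meet at s = -3, 0, 5.
On [-3, 0], w = 5*s + 2 is on top; that piece has area ∫[-3,0] (-(-3*s**3/2 + 3*s**2 + 45*s/2)) ds = 351/8.
On [0, 5], w = -3*s**3/2 + 3*s**2 + 55*s/2 + 2 is on top; that piece has area ∫[0,5] (-3*s**3/2 + 3*s**2 + 45*s/2) ds = 1375/8.
Total enclosed area = 351/8 + 1375/8 = 863/4.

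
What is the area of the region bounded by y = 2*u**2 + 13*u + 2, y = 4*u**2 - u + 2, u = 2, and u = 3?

On [2, 3], (2*u**2 + 13*u + 2) - (4*u**2 - u + 2) = -2*u**2 + 14*u is ≥ 0 throughout, so the area is a single integral of |-2*u**2 + 14*u|.
∫[2,3] (-2*u**2 + 14*u) du = 67/3.

67/3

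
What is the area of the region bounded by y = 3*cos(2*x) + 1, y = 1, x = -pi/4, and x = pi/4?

3

On [-pi/4, pi/4], (3*cos(2*x) + 1) - (1) = 3*cos(2*x) is ≥ 0 throughout, so the area is a single integral of |3*cos(2*x)|.
∫[-pi/4,pi/4] (3*cos(2*x)) dx = 3.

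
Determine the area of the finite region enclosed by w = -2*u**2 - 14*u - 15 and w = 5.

9

Set the curves equal: -2*u**2 - 14*u - 15 = 5, so -2*u**2 - 14*u - 20 = 0, which factors as -2*(u + 2)*(u + 5) = 0. The curves meet at u = -5, -2.
On [-5, -2], w = -2*u**2 - 14*u - 15 is on top; that piece has area ∫[-5,-2] (-2*u**2 - 14*u - 20) du = 9.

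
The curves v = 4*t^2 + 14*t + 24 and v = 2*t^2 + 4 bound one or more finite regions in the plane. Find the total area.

9

Set the curves equal: 4*t^2 + 14*t + 24 = 2*t^2 + 4, so 2*t^2 + 14*t + 20 = 0, which factors as 2*(t + 2)*(t + 5) = 0. The curves meet at t = -5, -2.
On [-5, -2], v = 2*t^2 + 4 is on top; that piece has area ∫[-5,-2] (-(2*t^2 + 14*t + 20)) dt = 9.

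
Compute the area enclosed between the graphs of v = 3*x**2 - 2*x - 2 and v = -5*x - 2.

1/2

Set the curves equal: 3*x**2 - 2*x - 2 = -5*x - 2, so 3*x**2 + 3*x = 0, which factors as 3*x*(x + 1) = 0. The curves meet at x = -1, 0.
On [-1, 0], v = -5*x - 2 is on top; that piece has area ∫[-1,0] (-(3*x**2 + 3*x)) dx = 1/2.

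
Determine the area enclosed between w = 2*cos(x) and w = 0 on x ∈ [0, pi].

The difference (2*cos(x)) - (0) = 2*cos(x) changes sign at x = pi/2 inside [0, pi], so split the integral there.
∫[0,pi/2] (2*cos(x)) dx = 2.
∫[pi/2,pi] (2*cos(x)) dx = -2; the area of that piece is 2.
Total area = 2 + 2 = 4.

4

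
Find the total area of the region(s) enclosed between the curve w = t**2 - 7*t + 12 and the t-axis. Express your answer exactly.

1/6

The curve meets the t-axis where t**2 - 7*t + 12 = 0, i.e. (t - 4)*(t - 3) = 0, at t = 3, 4.
On [3, 4] the curve lies below the axis; ∫[3,4] (t**2 - 7*t + 12) dt = -1/6, giving area 1/6.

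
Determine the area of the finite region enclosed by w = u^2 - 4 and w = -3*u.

Set the curves equal: u^2 - 4 = -3*u, so u^2 + 3*u - 4 = 0, which factors as (u - 1)*(u + 4) = 0. The curves meet at u = -4, 1.
On [-4, 1], w = -3*u is on top; that piece has area ∫[-4,1] (-(u^2 + 3*u - 4)) du = 125/6.

125/6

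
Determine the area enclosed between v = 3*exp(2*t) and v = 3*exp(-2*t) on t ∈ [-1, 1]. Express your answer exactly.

The difference (3*exp(2*t)) - (3*exp(-2*t)) = 3*exp(2*t) - 3*exp(-2*t) changes sign at t = 0 inside [-1, 1], so split the integral there.
∫[-1,0] (3*exp(2*t) - 3*exp(-2*t)) dt = -3*exp(2)/2 - 3*exp(-2)/2 + 3; the area of that piece is -3 + 3*exp(-2)/2 + 3*exp(2)/2.
∫[0,1] (3*exp(2*t) - 3*exp(-2*t)) dt = -3 + 3*exp(-2)/2 + 3*exp(2)/2.
Total area = (-3 + 3*exp(-2)/2 + 3*exp(2)/2) + (-3 + 3*exp(-2)/2 + 3*exp(2)/2) = -6 + 3*exp(-2) + 3*exp(2).

-6 + 3*exp(-2) + 3*exp(2)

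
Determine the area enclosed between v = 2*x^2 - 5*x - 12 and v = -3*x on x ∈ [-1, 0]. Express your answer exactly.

31/3

On [-1, 0], (2*x^2 - 5*x - 12) - (-3*x) = 2*x^2 - 2*x - 12 is ≤ 0 throughout, so the area is a single integral of |2*x^2 - 2*x - 12|.
∫[-1,0] (2*x^2 - 2*x - 12) dx = -31/3; the area of that piece is 31/3.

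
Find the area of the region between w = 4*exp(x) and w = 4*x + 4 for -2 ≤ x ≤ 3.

-30 - 4*exp(-2) + 4*exp(3)

On [-2, 3], (4*exp(x)) - (4*x + 4) = -4*x + 4*exp(x) - 4 is ≥ 0 throughout, so the area is a single integral of |-4*x + 4*exp(x) - 4|.
∫[-2,3] (-4*x + 4*exp(x) - 4) dx = -30 - 4*exp(-2) + 4*exp(3).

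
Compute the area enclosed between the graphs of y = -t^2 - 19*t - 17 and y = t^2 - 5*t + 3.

9

Set the curves equal: -t^2 - 19*t - 17 = t^2 - 5*t + 3, so -2*t^2 - 14*t - 20 = 0, which factors as -2*(t + 2)*(t + 5) = 0. The curves meet at t = -5, -2.
On [-5, -2], y = -t^2 - 19*t - 17 is on top; that piece has area ∫[-5,-2] (-2*t^2 - 14*t - 20) dt = 9.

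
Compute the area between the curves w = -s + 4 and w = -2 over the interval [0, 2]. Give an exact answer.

On [0, 2], (-s + 4) - (-2) = -s + 6 is ≥ 0 throughout, so the area is a single integral of |-s + 6|.
∫[0,2] (-s + 6) ds = 10.

10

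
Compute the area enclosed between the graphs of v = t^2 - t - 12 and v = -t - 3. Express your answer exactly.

Set the curves equal: t^2 - t - 12 = -t - 3, so t^2 - 9 = 0, which factors as (t - 3)*(t + 3) = 0. The curves meet at t = -3, 3.
On [-3, 3], v = -t - 3 is on top; that piece has area ∫[-3,3] (-(t^2 - 9)) dt = 36.

36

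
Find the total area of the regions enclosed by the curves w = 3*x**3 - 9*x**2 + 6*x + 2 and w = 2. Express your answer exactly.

Set the curves equal: 3*x**3 - 9*x**2 + 6*x + 2 = 2, so 3*x**3 - 9*x**2 + 6*x = 0, which factors as 3*x*(x - 2)*(x - 1) = 0. The curves meet at x = 0, 1, 2.
On [0, 1], w = 3*x**3 - 9*x**2 + 6*x + 2 is on top; that piece has area ∫[0,1] (3*x**3 - 9*x**2 + 6*x) dx = 3/4.
On [1, 2], w = 2 is on top; that piece has area ∫[1,2] (-(3*x**3 - 9*x**2 + 6*x)) dx = 3/4.
Total enclosed area = 3/4 + 3/4 = 3/2.

3/2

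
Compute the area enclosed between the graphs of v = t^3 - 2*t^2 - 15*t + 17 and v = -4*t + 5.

Set the curves equal: t^3 - 2*t^2 - 15*t + 17 = -4*t + 5, so t^3 - 2*t^2 - 11*t + 12 = 0, which factors as (t - 4)*(t - 1)*(t + 3) = 0. The curves meet at t = -3, 1, 4.
On [-3, 1], v = t^3 - 2*t^2 - 15*t + 17 is on top; that piece has area ∫[-3,1] (t^3 - 2*t^2 - 11*t + 12) dt = 160/3.
On [1, 4], v = -4*t + 5 is on top; that piece has area ∫[1,4] (-(t^3 - 2*t^2 - 11*t + 12)) dt = 99/4.
Total enclosed area = 160/3 + 99/4 = 937/12.

937/12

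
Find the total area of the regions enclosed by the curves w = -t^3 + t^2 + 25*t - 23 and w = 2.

Set the curves equal: -t^3 + t^2 + 25*t - 23 = 2, so -t^3 + t^2 + 25*t - 25 = 0, which factors as -(t - 5)*(t - 1)*(t + 5) = 0. The curves meet at t = -5, 1, 5.
On [-5, 1], w = 2 is on top; that piece has area ∫[-5,1] (-(-t^3 + t^2 + 25*t - 25)) dt = 252.
On [1, 5], w = -t^3 + t^2 + 25*t - 23 is on top; that piece has area ∫[1,5] (-t^3 + t^2 + 25*t - 25) dt = 256/3.
Total enclosed area = 252 + 256/3 = 1012/3.

1012/3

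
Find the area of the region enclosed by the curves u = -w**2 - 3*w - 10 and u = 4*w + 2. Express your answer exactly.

Both boundary curves give u as a function of w, so integrate with respect to w. Setting them equal: -w**2 - 7*w - 12 = 0, i.e. -(w + 3)*(w + 4) = 0, so they meet at w = -4, -3.
For w in [-4, -3], u = -w**2 - 3*w - 10 is on the right; area = ∫[-4,-3] (-w**2 - 7*w - 12) dw = 1/6.

1/6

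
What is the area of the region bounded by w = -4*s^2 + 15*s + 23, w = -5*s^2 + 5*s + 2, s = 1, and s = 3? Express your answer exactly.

272/3

On [1, 3], (-4*s^2 + 15*s + 23) - (-5*s^2 + 5*s + 2) = s^2 + 10*s + 21 is ≥ 0 throughout, so the area is a single integral of |s^2 + 10*s + 21|.
∫[1,3] (s^2 + 10*s + 21) ds = 272/3.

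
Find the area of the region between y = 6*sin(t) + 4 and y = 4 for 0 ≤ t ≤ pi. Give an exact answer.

12

On [0, pi], (6*sin(t) + 4) - (4) = 6*sin(t) is ≥ 0 throughout, so the area is a single integral of |6*sin(t)|.
∫[0,pi] (6*sin(t)) dt = 12.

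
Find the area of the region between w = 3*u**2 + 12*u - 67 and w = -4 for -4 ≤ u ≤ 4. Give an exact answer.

408

The difference (3*u**2 + 12*u - 67) - (-4) = 3*u**2 + 12*u - 63 changes sign at u = 3 inside [-4, 4], so split the integral there.
∫[-4,3] (3*u**2 + 12*u - 63) du = -392; the area of that piece is 392.
∫[3,4] (3*u**2 + 12*u - 63) du = 16.
Total area = 392 + 16 = 408.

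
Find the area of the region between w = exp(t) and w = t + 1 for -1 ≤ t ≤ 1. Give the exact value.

-2 - exp(-1) + exp(1)

On [-1, 1], (exp(t)) - (t + 1) = -t + exp(t) - 1 is ≥ 0 throughout, so the area is a single integral of |-t + exp(t) - 1|.
∫[-1,1] (-t + exp(t) - 1) dt = -2 - exp(-1) + exp(1).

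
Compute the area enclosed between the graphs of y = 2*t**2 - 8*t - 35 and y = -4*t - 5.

512/3

Set the curves equal: 2*t**2 - 8*t - 35 = -4*t - 5, so 2*t**2 - 4*t - 30 = 0, which factors as 2*(t - 5)*(t + 3) = 0. The curves meet at t = -3, 5.
On [-3, 5], y = -4*t - 5 is on top; that piece has area ∫[-3,5] (-(2*t**2 - 4*t - 30)) dt = 512/3.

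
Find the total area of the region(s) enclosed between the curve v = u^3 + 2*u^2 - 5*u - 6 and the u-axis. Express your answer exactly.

253/12

The curve meets the u-axis where u^3 + 2*u^2 - 5*u - 6 = 0, i.e. (u - 2)*(u + 1)*(u + 3) = 0, at u = -3, -1, 2.
On [-3, -1] the curve lies above the axis; ∫[-3,-1] (u^3 + 2*u^2 - 5*u - 6) du = 16/3, giving area 16/3.
On [-1, 2] the curve lies below the axis; ∫[-1,2] (u^3 + 2*u^2 - 5*u - 6) du = -63/4, giving area 63/4.
Total area = 16/3 + 63/4 = 253/12.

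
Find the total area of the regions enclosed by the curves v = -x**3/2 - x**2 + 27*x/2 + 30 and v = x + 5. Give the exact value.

Set the curves equal: -x**3/2 - x**2 + 27*x/2 + 30 = x + 5, so -x**3/2 - x**2 + 25*x/2 + 25 = 0, which factors as -(x - 5)*(x + 2)*(x + 5)/2 = 0. The curves meet at x = -5, -2, 5.
On [-5, -2], v = x + 5 is on top; that piece has area ∫[-5,-2] (-(-x**3/2 - x**2 + 25*x/2 + 25)) dx = 153/8.
On [-2, 5], v = -x**3/2 - x**2 + 27*x/2 + 30 is on top; that piece has area ∫[-2,5] (-x**3/2 - x**2 + 25*x/2 + 25) dx = 4459/24.
Total enclosed area = 153/8 + 4459/24 = 2459/12.

2459/12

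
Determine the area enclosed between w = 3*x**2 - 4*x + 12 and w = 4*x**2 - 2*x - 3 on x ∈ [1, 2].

29/3

On [1, 2], (3*x**2 - 4*x + 12) - (4*x**2 - 2*x - 3) = -x**2 - 2*x + 15 is ≥ 0 throughout, so the area is a single integral of |-x**2 - 2*x + 15|.
∫[1,2] (-x**2 - 2*x + 15) dx = 29/3.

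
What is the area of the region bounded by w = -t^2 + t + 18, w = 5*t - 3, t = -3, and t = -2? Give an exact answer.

74/3

On [-3, -2], (-t^2 + t + 18) - (5*t - 3) = -t^2 - 4*t + 21 is ≥ 0 throughout, so the area is a single integral of |-t^2 - 4*t + 21|.
∫[-3,-2] (-t^2 - 4*t + 21) dt = 74/3.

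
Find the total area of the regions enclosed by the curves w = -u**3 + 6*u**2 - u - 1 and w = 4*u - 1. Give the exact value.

Set the curves equal: -u**3 + 6*u**2 - u - 1 = 4*u - 1, so -u**3 + 6*u**2 - 5*u = 0, which factors as -u*(u - 5)*(u - 1) = 0. The curves meet at u = 0, 1, 5.
On [0, 1], w = 4*u - 1 is on top; that piece has area ∫[0,1] (-(-u**3 + 6*u**2 - 5*u)) du = 3/4.
On [1, 5], w = -u**3 + 6*u**2 - u - 1 is on top; that piece has area ∫[1,5] (-u**3 + 6*u**2 - 5*u) du = 32.
Total enclosed area = 3/4 + 32 = 131/4.

131/4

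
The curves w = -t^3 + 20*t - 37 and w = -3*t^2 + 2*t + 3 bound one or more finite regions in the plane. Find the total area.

Set the curves equal: -t^3 + 20*t - 37 = -3*t^2 + 2*t + 3, so -t^3 + 3*t^2 + 18*t - 40 = 0, which factors as -(t - 5)*(t - 2)*(t + 4) = 0. The curves meet at t = -4, 2, 5.
On [-4, 2], w = -3*t^2 + 2*t + 3 is on top; that piece has area ∫[-4,2] (-(-t^3 + 3*t^2 + 18*t - 40)) dt = 216.
On [2, 5], w = -t^3 + 20*t - 37 is on top; that piece has area ∫[2,5] (-t^3 + 3*t^2 + 18*t - 40) dt = 135/4.
Total enclosed area = 216 + 135/4 = 999/4.

999/4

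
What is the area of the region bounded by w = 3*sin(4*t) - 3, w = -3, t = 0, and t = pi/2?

3

The difference (3*sin(4*t) - 3) - (-3) = 3*sin(4*t) changes sign at t = pi/4 inside [0, pi/2], so split the integral there.
∫[0,pi/4] (3*sin(4*t)) dt = 3/2.
∫[pi/4,pi/2] (3*sin(4*t)) dt = -3/2; the area of that piece is 3/2.
Total area = 3/2 + 3/2 = 3.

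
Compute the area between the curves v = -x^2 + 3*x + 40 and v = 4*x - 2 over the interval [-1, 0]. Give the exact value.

On [-1, 0], (-x^2 + 3*x + 40) - (4*x - 2) = -x^2 - x + 42 is ≥ 0 throughout, so the area is a single integral of |-x^2 - x + 42|.
∫[-1,0] (-x^2 - x + 42) dx = 253/6.

253/6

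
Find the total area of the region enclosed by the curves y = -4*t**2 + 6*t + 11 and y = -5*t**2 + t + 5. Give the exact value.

1/6

Set the curves equal: -4*t**2 + 6*t + 11 = -5*t**2 + t + 5, so t**2 + 5*t + 6 = 0, which factors as (t + 2)*(t + 3) = 0. The curves meet at t = -3, -2.
On [-3, -2], y = -5*t**2 + t + 5 is on top; that piece has area ∫[-3,-2] (-(t**2 + 5*t + 6)) dt = 1/6.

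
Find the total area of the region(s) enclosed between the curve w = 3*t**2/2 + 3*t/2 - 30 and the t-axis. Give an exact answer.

729/4

The curve meets the t-axis where 3*t**2/2 + 3*t/2 - 30 = 0, i.e. 3*(t - 4)*(t + 5)/2 = 0, at t = -5, 4.
On [-5, 4] the curve lies below the axis; ∫[-5,4] (3*t**2/2 + 3*t/2 - 30) dt = -729/4, giving area 729/4.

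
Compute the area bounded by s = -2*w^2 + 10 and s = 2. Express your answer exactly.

64/3

Both boundary curves give s as a function of w, so integrate with respect to w. Setting them equal: -2*w^2 + 8 = 0, i.e. -2*(w - 2)*(w + 2) = 0, so they meet at w = -2, 2.
For w in [-2, 2], s = -2*w^2 + 10 is on the right; area = ∫[-2,2] (-2*w^2 + 8) dw = 64/3.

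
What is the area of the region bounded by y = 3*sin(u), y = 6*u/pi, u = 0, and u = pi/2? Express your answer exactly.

3 - 3*pi/4

On [0, pi/2], (3*sin(u)) - (6*u/pi) = -6*u/pi + 3*sin(u) is ≥ 0 throughout, so the area is a single integral of |-6*u/pi + 3*sin(u)|.
∫[0,pi/2] (-6*u/pi + 3*sin(u)) du = 3 - 3*pi/4.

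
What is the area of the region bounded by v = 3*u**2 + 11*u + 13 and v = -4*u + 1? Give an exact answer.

27/2

Set the curves equal: 3*u**2 + 11*u + 13 = -4*u + 1, so 3*u**2 + 15*u + 12 = 0, which factors as 3*(u + 1)*(u + 4) = 0. The curves meet at u = -4, -1.
On [-4, -1], v = -4*u + 1 is on top; that piece has area ∫[-4,-1] (-(3*u**2 + 15*u + 12)) du = 27/2.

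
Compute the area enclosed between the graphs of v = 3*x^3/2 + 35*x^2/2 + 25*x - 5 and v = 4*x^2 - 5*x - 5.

393/8

Set the curves equal: 3*x^3/2 + 35*x^2/2 + 25*x - 5 = 4*x^2 - 5*x - 5, so 3*x^3/2 + 27*x^2/2 + 30*x = 0, which factors as 3*x*(x + 4)*(x + 5)/2 = 0. The curves meet at x = -5, -4, 0.
On [-5, -4], v = 3*x^3/2 + 35*x^2/2 + 25*x - 5 is on top; that piece has area ∫[-5,-4] (3*x^3/2 + 27*x^2/2 + 30*x) dx = 9/8.
On [-4, 0], v = 4*x^2 - 5*x - 5 is on top; that piece has area ∫[-4,0] (-(3*x^3/2 + 27*x^2/2 + 30*x)) dx = 48.
Total enclosed area = 9/8 + 48 = 393/8.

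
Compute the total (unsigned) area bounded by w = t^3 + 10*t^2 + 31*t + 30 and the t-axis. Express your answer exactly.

37/12

The curve meets the t-axis where t^3 + 10*t^2 + 31*t + 30 = 0, i.e. (t + 2)*(t + 3)*(t + 5) = 0, at t = -5, -3, -2.
On [-5, -3] the curve lies above the axis; ∫[-5,-3] (t^3 + 10*t^2 + 31*t + 30) dt = 8/3, giving area 8/3.
On [-3, -2] the curve lies below the axis; ∫[-3,-2] (t^3 + 10*t^2 + 31*t + 30) dt = -5/12, giving area 5/12.
Total area = 8/3 + 5/12 = 37/12.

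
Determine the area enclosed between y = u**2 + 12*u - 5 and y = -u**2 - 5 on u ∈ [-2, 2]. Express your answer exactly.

48

The difference (u**2 + 12*u - 5) - (-u**2 - 5) = 2*u**2 + 12*u changes sign at u = 0 inside [-2, 2], so split the integral there.
∫[-2,0] (2*u**2 + 12*u) du = -56/3; the area of that piece is 56/3.
∫[0,2] (2*u**2 + 12*u) du = 88/3.
Total area = 56/3 + 88/3 = 48.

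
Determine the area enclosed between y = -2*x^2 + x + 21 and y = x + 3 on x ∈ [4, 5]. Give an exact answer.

68/3

On [4, 5], (-2*x^2 + x + 21) - (x + 3) = -2*x^2 + 18 is ≤ 0 throughout, so the area is a single integral of |-2*x^2 + 18|.
∫[4,5] (-2*x^2 + 18) dx = -68/3; the area of that piece is 68/3.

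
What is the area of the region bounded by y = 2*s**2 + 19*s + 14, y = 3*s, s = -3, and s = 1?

48

The difference (2*s**2 + 19*s + 14) - (3*s) = 2*s**2 + 16*s + 14 changes sign at s = -1 inside [-3, 1], so split the integral there.
∫[-3,-1] (2*s**2 + 16*s + 14) ds = -56/3; the area of that piece is 56/3.
∫[-1,1] (2*s**2 + 16*s + 14) ds = 88/3.
Total area = 56/3 + 88/3 = 48.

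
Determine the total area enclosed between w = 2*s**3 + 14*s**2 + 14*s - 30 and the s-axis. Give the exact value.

The curve meets the s-axis where 2*s**3 + 14*s**2 + 14*s - 30 = 0, i.e. 2*(s - 1)*(s + 3)*(s + 5) = 0, at s = -5, -3, 1.
On [-5, -3] the curve lies above the axis; ∫[-5,-3] (2*s**3 + 14*s**2 + 14*s - 30) ds = 40/3, giving area 40/3.
On [-3, 1] the curve lies below the axis; ∫[-3,1] (2*s**3 + 14*s**2 + 14*s - 30) ds = -256/3, giving area 256/3.
Total area = 40/3 + 256/3 = 296/3.

296/3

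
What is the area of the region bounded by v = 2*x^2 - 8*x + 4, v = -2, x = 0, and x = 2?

4

The difference (2*x^2 - 8*x + 4) - (-2) = 2*x^2 - 8*x + 6 changes sign at x = 1 inside [0, 2], so split the integral there.
∫[0,1] (2*x^2 - 8*x + 6) dx = 8/3.
∫[1,2] (2*x^2 - 8*x + 6) dx = -4/3; the area of that piece is 4/3.
Total area = 8/3 + 4/3 = 4.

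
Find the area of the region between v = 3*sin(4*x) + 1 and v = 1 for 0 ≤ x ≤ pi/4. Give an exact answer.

On [0, pi/4], (3*sin(4*x) + 1) - (1) = 3*sin(4*x) is ≥ 0 throughout, so the area is a single integral of |3*sin(4*x)|.
∫[0,pi/4] (3*sin(4*x)) dx = 3/2.

3/2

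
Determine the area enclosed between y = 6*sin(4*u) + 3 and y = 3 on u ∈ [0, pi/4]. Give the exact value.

On [0, pi/4], (6*sin(4*u) + 3) - (3) = 6*sin(4*u) is ≥ 0 throughout, so the area is a single integral of |6*sin(4*u)|.
∫[0,pi/4] (6*sin(4*u)) du = 3.

3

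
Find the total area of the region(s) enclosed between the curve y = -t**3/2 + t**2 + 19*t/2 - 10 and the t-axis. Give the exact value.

The curve meets the t-axis where -t**3/2 + t**2 + 19*t/2 - 10 = 0, i.e. -(t - 5)*(t - 1)*(t + 4)/2 = 0, at t = -4, 1, 5.
On [-4, 1] the curve lies below the axis; ∫[-4,1] (-t**3/2 + t**2 + 19*t/2 - 10) dt = -1625/24, giving area 1625/24.
On [1, 5] the curve lies above the axis; ∫[1,5] (-t**3/2 + t**2 + 19*t/2 - 10) dt = 112/3, giving area 112/3.
Total area = 1625/24 + 112/3 = 2521/24.

2521/24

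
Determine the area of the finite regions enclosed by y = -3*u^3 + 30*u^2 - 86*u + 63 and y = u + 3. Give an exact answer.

Set the curves equal: -3*u^3 + 30*u^2 - 86*u + 63 = u + 3, so -3*u^3 + 30*u^2 - 87*u + 60 = 0, which factors as -3*(u - 5)*(u - 4)*(u - 1) = 0. The curves meet at u = 1, 4, 5.
On [1, 4], y = u + 3 is on top; that piece has area ∫[1,4] (-(-3*u^3 + 30*u^2 - 87*u + 60)) du = 135/4.
On [4, 5], y = -3*u^3 + 30*u^2 - 86*u + 63 is on top; that piece has area ∫[4,5] (-3*u^3 + 30*u^2 - 87*u + 60) du = 7/4.
Total enclosed area = 135/4 + 7/4 = 71/2.

71/2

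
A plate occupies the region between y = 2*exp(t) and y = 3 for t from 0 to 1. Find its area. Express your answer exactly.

The difference (2*exp(t)) - (3) = 2*exp(t) - 3 changes sign at t = log(3/2) inside [0, 1], so split the integral there.
∫[0,log(3/2)] (2*exp(t) - 3) dt = log(8/27) + 1; the area of that piece is -1 + log(27/8).
∫[log(3/2),1] (2*exp(t) - 3) dt = -6 - 3*log(2) + 3*log(3) + 2*exp(1).
Total area = (-1 + log(27/8)) + (-6 - 3*log(2) + 3*log(3) + 2*exp(1)) = -7 - 6*log(2) + 2*exp(1) + 6*log(3).

-7 - 6*log(2) + 2*exp(1) + 6*log(3)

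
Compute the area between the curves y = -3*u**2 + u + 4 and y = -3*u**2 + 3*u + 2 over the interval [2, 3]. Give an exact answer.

3

On [2, 3], (-3*u**2 + u + 4) - (-3*u**2 + 3*u + 2) = -2*u + 2 is ≤ 0 throughout, so the area is a single integral of |-2*u + 2|.
∫[2,3] (-2*u + 2) du = -3; the area of that piece is 3.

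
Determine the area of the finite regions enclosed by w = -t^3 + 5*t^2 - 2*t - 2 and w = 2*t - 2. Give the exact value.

Set the curves equal: -t^3 + 5*t^2 - 2*t - 2 = 2*t - 2, so -t^3 + 5*t^2 - 4*t = 0, which factors as -t*(t - 4)*(t - 1) = 0. The curves meet at t = 0, 1, 4.
On [0, 1], w = 2*t - 2 is on top; that piece has area ∫[0,1] (-(-t^3 + 5*t^2 - 4*t)) dt = 7/12.
On [1, 4], w = -t^3 + 5*t^2 - 2*t - 2 is on top; that piece has area ∫[1,4] (-t^3 + 5*t^2 - 4*t) dt = 45/4.
Total enclosed area = 7/12 + 45/4 = 71/6.

71/6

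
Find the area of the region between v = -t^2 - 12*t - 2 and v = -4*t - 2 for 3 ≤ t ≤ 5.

On [3, 5], (-t^2 - 12*t - 2) - (-4*t - 2) = -t^2 - 8*t is ≤ 0 throughout, so the area is a single integral of |-t^2 - 8*t|.
∫[3,5] (-t^2 - 8*t) dt = -290/3; the area of that piece is 290/3.

290/3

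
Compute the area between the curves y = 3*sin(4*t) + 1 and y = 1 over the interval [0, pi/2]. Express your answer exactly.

The difference (3*sin(4*t) + 1) - (1) = 3*sin(4*t) changes sign at t = pi/4 inside [0, pi/2], so split the integral there.
∫[0,pi/4] (3*sin(4*t)) dt = 3/2.
∫[pi/4,pi/2] (3*sin(4*t)) dt = -3/2; the area of that piece is 3/2.
Total area = 3/2 + 3/2 = 3.

3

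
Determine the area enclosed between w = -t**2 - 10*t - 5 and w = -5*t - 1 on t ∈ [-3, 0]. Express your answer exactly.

The difference (-t**2 - 10*t - 5) - (-5*t - 1) = -t**2 - 5*t - 4 changes sign at t = -1 inside [-3, 0], so split the integral there.
∫[-3,-1] (-t**2 - 5*t - 4) dt = 10/3.
∫[-1,0] (-t**2 - 5*t - 4) dt = -11/6; the area of that piece is 11/6.
Total area = 10/3 + 11/6 = 31/6.

31/6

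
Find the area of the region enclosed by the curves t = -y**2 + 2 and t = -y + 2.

1/6

Both boundary curves give t as a function of y, so integrate with respect to y. Setting them equal: -y**2 + y = 0, i.e. -y*(y - 1) = 0, so they meet at y = 0, 1.
For y in [0, 1], t = -y**2 + 2 is on the right; area = ∫[0,1] (-y**2 + y) dy = 1/6.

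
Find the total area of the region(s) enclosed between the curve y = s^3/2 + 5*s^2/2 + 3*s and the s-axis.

37/24

The curve meets the s-axis where s^3/2 + 5*s^2/2 + 3*s = 0, i.e. s*(s + 2)*(s + 3)/2 = 0, at s = -3, -2, 0.
On [-3, -2] the curve lies above the axis; ∫[-3,-2] (s^3/2 + 5*s^2/2 + 3*s) ds = 5/24, giving area 5/24.
On [-2, 0] the curve lies below the axis; ∫[-2,0] (s^3/2 + 5*s^2/2 + 3*s) ds = -4/3, giving area 4/3.
Total area = 5/24 + 4/3 = 37/24.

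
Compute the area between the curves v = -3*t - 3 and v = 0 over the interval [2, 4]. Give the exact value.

On [2, 4], (-3*t - 3) - (0) = -3*t - 3 is ≤ 0 throughout, so the area is a single integral of |-3*t - 3|.
∫[2,4] (-3*t - 3) dt = -24; the area of that piece is 24.

24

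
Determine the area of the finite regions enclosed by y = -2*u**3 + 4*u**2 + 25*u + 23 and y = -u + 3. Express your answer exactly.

Set the curves equal: -2*u**3 + 4*u**2 + 25*u + 23 = -u + 3, so -2*u**3 + 4*u**2 + 26*u + 20 = 0, which factors as -2*(u - 5)*(u + 1)*(u + 2) = 0. The curves meet at u = -2, -1, 5.
On [-2, -1], y = -u + 3 is on top; that piece has area ∫[-2,-1] (-(-2*u**3 + 4*u**2 + 26*u + 20)) du = 13/6.
On [-1, 5], y = -2*u**3 + 4*u**2 + 25*u + 23 is on top; that piece has area ∫[-1,5] (-2*u**3 + 4*u**2 + 26*u + 20) du = 288.
Total enclosed area = 13/6 + 288 = 1741/6.

1741/6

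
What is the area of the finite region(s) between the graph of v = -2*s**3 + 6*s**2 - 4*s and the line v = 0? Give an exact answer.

The curve meets the s-axis where -2*s**3 + 6*s**2 - 4*s = 0, i.e. -2*s*(s - 2)*(s - 1) = 0, at s = 0, 1, 2.
On [0, 1] the curve lies below the axis; ∫[0,1] (-2*s**3 + 6*s**2 - 4*s) ds = -1/2, giving area 1/2.
On [1, 2] the curve lies above the axis; ∫[1,2] (-2*s**3 + 6*s**2 - 4*s) ds = 1/2, giving area 1/2.
Total area = 1/2 + 1/2 = 1.

1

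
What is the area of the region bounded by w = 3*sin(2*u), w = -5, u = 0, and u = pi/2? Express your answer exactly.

On [0, pi/2], (3*sin(2*u)) - (-5) = 3*sin(2*u) + 5 is ≥ 0 throughout, so the area is a single integral of |3*sin(2*u) + 5|.
∫[0,pi/2] (3*sin(2*u) + 5) du = 3 + 5*pi/2.

3 + 5*pi/2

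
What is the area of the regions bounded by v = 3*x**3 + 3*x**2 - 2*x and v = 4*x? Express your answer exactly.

Set the curves equal: 3*x**3 + 3*x**2 - 2*x = 4*x, so 3*x**3 + 3*x**2 - 6*x = 0, which factors as 3*x*(x - 1)*(x + 2) = 0. The curves meet at x = -2, 0, 1.
On [-2, 0], v = 3*x**3 + 3*x**2 - 2*x is on top; that piece has area ∫[-2,0] (3*x**3 + 3*x**2 - 6*x) dx = 8.
On [0, 1], v = 4*x is on top; that piece has area ∫[0,1] (-(3*x**3 + 3*x**2 - 6*x)) dx = 5/4.
Total enclosed area = 8 + 5/4 = 37/4.

37/4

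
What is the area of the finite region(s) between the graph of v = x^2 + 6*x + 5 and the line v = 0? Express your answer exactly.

32/3

The curve meets the x-axis where x^2 + 6*x + 5 = 0, i.e. (x + 1)*(x + 5) = 0, at x = -5, -1.
On [-5, -1] the curve lies below the axis; ∫[-5,-1] (x^2 + 6*x + 5) dx = -32/3, giving area 32/3.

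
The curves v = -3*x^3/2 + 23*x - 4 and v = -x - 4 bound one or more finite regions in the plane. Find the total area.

Set the curves equal: -3*x^3/2 + 23*x - 4 = -x - 4, so -3*x^3/2 + 24*x = 0, which factors as -3*x*(x - 4)*(x + 4)/2 = 0. The curves meet at x = -4, 0, 4.
On [-4, 0], v = -x - 4 is on top; that piece has area ∫[-4,0] (-(-3*x^3/2 + 24*x)) dx = 96.
On [0, 4], v = -3*x^3/2 + 23*x - 4 is on top; that piece has area ∫[0,4] (-3*x^3/2 + 24*x) dx = 96.
Total enclosed area = 96 + 96 = 192.

192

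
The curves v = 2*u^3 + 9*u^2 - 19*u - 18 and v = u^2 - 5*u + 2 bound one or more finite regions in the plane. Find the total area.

Set the curves equal: 2*u^3 + 9*u^2 - 19*u - 18 = u^2 - 5*u + 2, so 2*u^3 + 8*u^2 - 14*u - 20 = 0, which factors as 2*(u - 2)*(u + 1)*(u + 5) = 0. The curves meet at u = -5, -1, 2.
On [-5, -1], v = 2*u^3 + 9*u^2 - 19*u - 18 is on top; that piece has area ∫[-5,-1] (2*u^3 + 8*u^2 - 14*u - 20) du = 320/3.
On [-1, 2], v = u^2 - 5*u + 2 is on top; that piece has area ∫[-1,2] (-(2*u^3 + 8*u^2 - 14*u - 20)) du = 99/2.
Total enclosed area = 320/3 + 99/2 = 937/6.

937/6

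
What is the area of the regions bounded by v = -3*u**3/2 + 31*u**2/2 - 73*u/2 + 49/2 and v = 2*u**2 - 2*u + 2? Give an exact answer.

12

Set the curves equal: -3*u**3/2 + 31*u**2/2 - 73*u/2 + 49/2 = 2*u**2 - 2*u + 2, so -3*u**3/2 + 27*u**2/2 - 69*u/2 + 45/2 = 0, which factors as -3*(u - 5)*(u - 3)*(u - 1)/2 = 0. The curves meet at u = 1, 3, 5.
On [1, 3], v = 2*u**2 - 2*u + 2 is on top; that piece has area ∫[1,3] (-(-3*u**3/2 + 27*u**2/2 - 69*u/2 + 45/2)) du = 6.
On [3, 5], v = -3*u**3/2 + 31*u**2/2 - 73*u/2 + 49/2 is on top; that piece has area ∫[3,5] (-3*u**3/2 + 27*u**2/2 - 69*u/2 + 45/2) du = 6.
Total enclosed area = 6 + 6 = 12.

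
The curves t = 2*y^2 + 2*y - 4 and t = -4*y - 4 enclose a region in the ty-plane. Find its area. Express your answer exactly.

9

Both boundary curves give t as a function of y, so integrate with respect to y. Setting them equal: 2*y^2 + 6*y = 0, i.e. 2*y*(y + 3) = 0, so they meet at y = -3, 0.
For y in [-3, 0], t = 2*y^2 + 2*y - 4 is on the left; area = ∫[-3,0] (-(2*y^2 + 6*y)) dy = 9.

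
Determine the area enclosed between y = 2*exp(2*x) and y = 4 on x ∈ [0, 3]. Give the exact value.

-15 + 4*log(2) + exp(6)

The difference (2*exp(2*x)) - (4) = 2*exp(2*x) - 4 changes sign at x = log(2)/2 inside [0, 3], so split the integral there.
∫[0,log(2)/2] (2*exp(2*x) - 4) dx = 1 - log(4); the area of that piece is -1 + log(4).
∫[log(2)/2,3] (2*exp(2*x) - 4) dx = -14 + 2*log(2) + exp(6).
Total area = (-1 + log(4)) + (-14 + 2*log(2) + exp(6)) = -15 + 4*log(2) + exp(6).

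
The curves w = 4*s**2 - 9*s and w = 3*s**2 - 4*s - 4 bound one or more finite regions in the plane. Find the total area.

Set the curves equal: 4*s**2 - 9*s = 3*s**2 - 4*s - 4, so s**2 - 5*s + 4 = 0, which factors as (s - 4)*(s - 1) = 0. The curves meet at s = 1, 4.
On [1, 4], w = 3*s**2 - 4*s - 4 is on top; that piece has area ∫[1,4] (-(s**2 - 5*s + 4)) ds = 9/2.

9/2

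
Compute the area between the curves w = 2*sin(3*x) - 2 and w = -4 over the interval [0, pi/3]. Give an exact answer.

4/3 + 2*pi/3

On [0, pi/3], (2*sin(3*x) - 2) - (-4) = 2*sin(3*x) + 2 is ≥ 0 throughout, so the area is a single integral of |2*sin(3*x) + 2|.
∫[0,pi/3] (2*sin(3*x) + 2) dx = 4/3 + 2*pi/3.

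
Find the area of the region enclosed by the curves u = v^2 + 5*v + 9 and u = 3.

Both boundary curves give u as a function of v, so integrate with respect to v. Setting them equal: v^2 + 5*v + 6 = 0, i.e. (v + 2)*(v + 3) = 0, so they meet at v = -3, -2.
For v in [-3, -2], u = v^2 + 5*v + 9 is on the left; area = ∫[-3,-2] (-(v^2 + 5*v + 6)) dv = 1/6.

1/6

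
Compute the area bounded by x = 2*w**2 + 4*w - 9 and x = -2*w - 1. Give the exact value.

125/3

Both boundary curves give x as a function of w, so integrate with respect to w. Setting them equal: 2*w**2 + 6*w - 8 = 0, i.e. 2*(w - 1)*(w + 4) = 0, so they meet at w = -4, 1.
For w in [-4, 1], x = 2*w**2 + 4*w - 9 is on the left; area = ∫[-4,1] (-(2*w**2 + 6*w - 8)) dw = 125/3.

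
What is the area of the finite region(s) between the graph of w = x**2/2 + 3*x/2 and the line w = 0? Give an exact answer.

The curve meets the x-axis where x**2/2 + 3*x/2 = 0, i.e. x*(x + 3)/2 = 0, at x = -3, 0.
On [-3, 0] the curve lies below the axis; ∫[-3,0] (x**2/2 + 3*x/2) dx = -9/4, giving area 9/4.

9/4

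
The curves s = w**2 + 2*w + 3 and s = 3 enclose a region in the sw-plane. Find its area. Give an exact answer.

Both boundary curves give s as a function of w, so integrate with respect to w. Setting them equal: w**2 + 2*w = 0, i.e. w*(w + 2) = 0, so they meet at w = -2, 0.
For w in [-2, 0], s = w**2 + 2*w + 3 is on the left; area = ∫[-2,0] (-(w**2 + 2*w)) dw = 4/3.

4/3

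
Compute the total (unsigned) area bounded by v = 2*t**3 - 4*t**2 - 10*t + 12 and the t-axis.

253/6

The curve meets the t-axis where 2*t**3 - 4*t**2 - 10*t + 12 = 0, i.e. 2*(t - 3)*(t - 1)*(t + 2) = 0, at t = -2, 1, 3.
On [-2, 1] the curve lies above the axis; ∫[-2,1] (2*t**3 - 4*t**2 - 10*t + 12) dt = 63/2, giving area 63/2.
On [1, 3] the curve lies below the axis; ∫[1,3] (2*t**3 - 4*t**2 - 10*t + 12) dt = -32/3, giving area 32/3.
Total area = 63/2 + 32/3 = 253/6.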